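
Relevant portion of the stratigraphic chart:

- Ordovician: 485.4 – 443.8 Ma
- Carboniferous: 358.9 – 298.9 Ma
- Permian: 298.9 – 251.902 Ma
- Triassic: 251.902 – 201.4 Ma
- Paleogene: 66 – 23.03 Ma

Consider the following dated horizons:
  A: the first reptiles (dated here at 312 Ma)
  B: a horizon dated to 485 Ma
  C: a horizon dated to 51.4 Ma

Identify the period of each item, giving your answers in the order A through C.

A — Carboniferous; B — Ordovician; C — Paleogene

A: 312 Ma lies in 358.9–298.9 Ma, so Carboniferous.
B: 485 Ma lies in 485.4–443.8 Ma, so Ordovician.
C: 51.4 Ma lies in 66–23.03 Ma, so Paleogene.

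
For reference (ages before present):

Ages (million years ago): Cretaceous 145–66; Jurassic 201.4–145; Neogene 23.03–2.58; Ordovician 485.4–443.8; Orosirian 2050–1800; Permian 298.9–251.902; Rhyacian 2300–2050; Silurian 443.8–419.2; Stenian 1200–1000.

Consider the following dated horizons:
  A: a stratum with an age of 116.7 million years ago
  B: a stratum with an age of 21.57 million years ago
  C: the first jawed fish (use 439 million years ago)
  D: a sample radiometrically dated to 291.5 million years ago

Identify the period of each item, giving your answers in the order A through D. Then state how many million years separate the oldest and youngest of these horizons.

A — Cretaceous; B — Neogene; C — Silurian; D — Permian; span 417.43 million years

A: 116.7 Ma lies in 145–66 Ma, so Cretaceous.
B: 21.57 Ma lies in 23.03–2.58 Ma, so Neogene.
C: 439 Ma lies in 443.8–419.2 Ma, so Silurian.
D: 291.5 Ma lies in 298.9–251.902 Ma, so Permian.
Oldest = 439 Ma, youngest = 21.57 Ma → span 417.43 Myr.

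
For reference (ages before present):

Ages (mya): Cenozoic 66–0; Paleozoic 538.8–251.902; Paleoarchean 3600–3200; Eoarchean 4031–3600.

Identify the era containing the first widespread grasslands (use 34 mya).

Cenozoic

34 Ma lies between 66 and 0 Ma, so it falls in the Cenozoic.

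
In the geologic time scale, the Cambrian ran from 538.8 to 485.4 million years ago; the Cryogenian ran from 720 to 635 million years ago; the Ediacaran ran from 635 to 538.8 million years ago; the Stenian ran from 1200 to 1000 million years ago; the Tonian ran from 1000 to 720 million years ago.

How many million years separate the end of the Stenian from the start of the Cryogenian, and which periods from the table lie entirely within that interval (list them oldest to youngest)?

280 million years; Tonian

The Stenian closes at 1000 Ma and the Cryogenian opens at 720 Ma, so the interval is 1000 − 720 = 280 Myr.
A period fits inside if it starts at or after 1000 Ma and ends at or before 720 Ma; oldest first that gives Tonian.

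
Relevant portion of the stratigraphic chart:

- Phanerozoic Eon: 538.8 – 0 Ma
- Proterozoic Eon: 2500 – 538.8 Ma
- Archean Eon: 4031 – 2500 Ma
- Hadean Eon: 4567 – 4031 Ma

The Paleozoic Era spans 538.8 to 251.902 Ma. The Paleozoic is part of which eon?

Phanerozoic

The Paleozoic (538.8–251.902 Ma) lies entirely within 538.8–0 Ma, the Phanerozoic Eon.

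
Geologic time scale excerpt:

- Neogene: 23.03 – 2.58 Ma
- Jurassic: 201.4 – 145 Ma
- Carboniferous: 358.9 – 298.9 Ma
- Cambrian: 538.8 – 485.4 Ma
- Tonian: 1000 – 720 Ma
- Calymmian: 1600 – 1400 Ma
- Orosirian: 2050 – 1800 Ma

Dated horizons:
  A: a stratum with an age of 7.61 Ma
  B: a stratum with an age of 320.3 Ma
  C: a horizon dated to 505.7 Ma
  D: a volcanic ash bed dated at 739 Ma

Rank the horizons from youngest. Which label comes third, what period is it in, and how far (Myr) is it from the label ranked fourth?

Smaller Ma means younger, so youngest first: A 7.61 < B 320.3 < C 505.7 < D 739.
Counting 3 along gives C (505.7 Ma); the excerpt puts that inside the Cambrian, 538.8–485.4 Ma.
Next in line is D (739 Ma), and 739 − 505.7 = 233.3 Myr.

C, in the Cambrian; 233.3 million years to D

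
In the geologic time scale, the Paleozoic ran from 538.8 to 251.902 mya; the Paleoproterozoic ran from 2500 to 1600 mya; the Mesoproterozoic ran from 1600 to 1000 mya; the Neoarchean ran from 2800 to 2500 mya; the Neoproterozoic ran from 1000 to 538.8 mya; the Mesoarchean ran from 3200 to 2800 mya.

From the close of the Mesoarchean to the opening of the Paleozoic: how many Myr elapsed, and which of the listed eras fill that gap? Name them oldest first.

2261.2 million years; Neoarchean, Paleoproterozoic, Mesoproterozoic, Neoproterozoic

The Mesoarchean closes at 2800 Ma and the Paleozoic opens at 538.8 Ma, so the interval is 2800 − 538.8 = 2261.2 Myr.
An era fits inside if it starts at or after 2800 Ma and ends at or before 538.8 Ma; oldest first that gives Neoarchean, Paleoproterozoic, Mesoproterozoic, Neoproterozoic.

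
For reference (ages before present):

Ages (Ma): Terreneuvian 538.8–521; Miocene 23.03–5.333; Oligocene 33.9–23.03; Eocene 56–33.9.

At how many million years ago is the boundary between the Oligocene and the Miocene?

23.03 Ma

The Oligocene ends and the Miocene begins at 23.03 Ma.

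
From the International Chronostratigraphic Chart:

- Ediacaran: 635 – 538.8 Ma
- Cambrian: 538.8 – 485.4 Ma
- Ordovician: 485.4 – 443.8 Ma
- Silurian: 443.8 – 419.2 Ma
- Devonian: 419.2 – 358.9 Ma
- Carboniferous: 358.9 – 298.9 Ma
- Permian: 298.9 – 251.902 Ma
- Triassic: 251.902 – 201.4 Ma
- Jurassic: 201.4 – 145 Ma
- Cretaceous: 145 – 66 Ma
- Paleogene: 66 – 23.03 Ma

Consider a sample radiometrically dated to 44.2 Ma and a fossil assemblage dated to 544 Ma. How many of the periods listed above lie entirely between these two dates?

9

544 Ma sits inside the Ediacaran (635–538.8) and 44.2 Ma inside the Paleogene (66–23.03); neither of those is wholly between the two dates.
The listed periods lying completely between them are Cambrian, Ordovician, Silurian, Devonian, Carboniferous, Permian, Triassic, Jurassic, Cretaceous — 9 in all.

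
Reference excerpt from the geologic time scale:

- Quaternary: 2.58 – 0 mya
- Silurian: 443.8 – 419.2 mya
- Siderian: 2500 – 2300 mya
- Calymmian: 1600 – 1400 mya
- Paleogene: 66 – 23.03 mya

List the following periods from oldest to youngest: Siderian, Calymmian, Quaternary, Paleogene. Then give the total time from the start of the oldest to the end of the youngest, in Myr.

Start ages (Ma): Siderian 2500, Calymmian 1600, Paleogene 66, Quaternary 2.58.
Ordered oldest to youngest: Siderian, Calymmian, Paleogene, Quaternary.
Span = 2500 − 0 = 2500 Myr.

Siderian, Calymmian, Paleogene, Quaternary; total span 2500 Myr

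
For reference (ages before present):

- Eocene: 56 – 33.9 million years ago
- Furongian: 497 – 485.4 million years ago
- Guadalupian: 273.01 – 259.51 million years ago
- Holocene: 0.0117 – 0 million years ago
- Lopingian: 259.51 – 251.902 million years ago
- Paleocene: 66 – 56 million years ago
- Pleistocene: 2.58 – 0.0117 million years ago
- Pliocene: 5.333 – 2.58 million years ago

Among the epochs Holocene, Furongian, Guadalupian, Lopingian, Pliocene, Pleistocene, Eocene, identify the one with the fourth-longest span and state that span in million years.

Lopingian, 7.608 million years

Durations: Holocene 0.0117; Furongian 11.6; Guadalupian 13.5; Lopingian 7.608; Pliocene 2.753; Pleistocene 2.5683; Eocene 22.1 Myr.
Sorted longest-first: Eocene (22.1), Guadalupian (13.5), Furongian (11.6), Lopingian (7.608), Pliocene (2.753), Pleistocene (2.5683), Holocene (0.0117).
The fourth longest is Lopingian at 7.608 Myr.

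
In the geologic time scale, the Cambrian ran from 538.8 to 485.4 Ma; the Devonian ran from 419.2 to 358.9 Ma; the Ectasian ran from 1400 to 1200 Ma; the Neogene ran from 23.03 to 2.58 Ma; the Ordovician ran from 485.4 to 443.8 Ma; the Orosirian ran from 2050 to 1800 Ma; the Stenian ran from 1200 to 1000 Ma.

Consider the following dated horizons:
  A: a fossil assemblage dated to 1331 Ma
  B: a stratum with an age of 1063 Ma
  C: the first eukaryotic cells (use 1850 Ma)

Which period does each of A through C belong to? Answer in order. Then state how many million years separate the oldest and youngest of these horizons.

A — Ectasian; B — Stenian; C — Orosirian; span 787 million years

Match each age against the start–end ranges in the excerpt: A = 1331 Ma → Ectasian (1400–1200); B = 1063 Ma → Stenian (1200–1000); C = 1850 Ma → Orosirian (2050–1800).
The largest age is 1850 Ma and the smallest is 1063 Ma; their difference is 787 Myr.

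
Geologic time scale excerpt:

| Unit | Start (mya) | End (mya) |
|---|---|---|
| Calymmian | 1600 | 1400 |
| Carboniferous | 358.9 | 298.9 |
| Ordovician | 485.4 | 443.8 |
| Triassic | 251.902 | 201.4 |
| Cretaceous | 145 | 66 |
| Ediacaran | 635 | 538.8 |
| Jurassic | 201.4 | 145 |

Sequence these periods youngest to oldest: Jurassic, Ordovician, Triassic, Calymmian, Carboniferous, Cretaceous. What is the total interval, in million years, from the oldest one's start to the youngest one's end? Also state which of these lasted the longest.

Start ages (Ma): Calymmian 1600, Ordovician 485.4, Carboniferous 358.9, Triassic 251.902, Jurassic 201.4, Cretaceous 145.
Ordered youngest to oldest: Cretaceous, Jurassic, Triassic, Carboniferous, Ordovician, Calymmian.
Span = 1600 − 66 = 1534 Myr.
Durations: Ordovician 41.6, Jurassic 56.4, Calymmian 200, Triassic 50.502, Cretaceous 79, Carboniferous 60 → longest is Calymmian (200 Myr).

Cretaceous → Jurassic → Triassic → Carboniferous → Ordovician → Calymmian; total span 1534 Myr; longest is Calymmian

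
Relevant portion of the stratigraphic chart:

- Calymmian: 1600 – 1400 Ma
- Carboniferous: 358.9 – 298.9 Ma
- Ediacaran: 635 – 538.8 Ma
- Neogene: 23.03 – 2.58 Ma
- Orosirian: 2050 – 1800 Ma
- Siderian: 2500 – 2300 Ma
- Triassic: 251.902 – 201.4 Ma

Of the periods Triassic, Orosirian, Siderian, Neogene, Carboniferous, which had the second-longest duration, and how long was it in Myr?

Siderian, 200 million years

Start − end for each: Triassic 251.902 − 201.4 = 50.502; Orosirian 2050 − 1800 = 250; Siderian 2500 − 2300 = 200; Neogene 23.03 − 2.58 = 20.45; Carboniferous 358.9 − 298.9 = 60.
Ranking these from longest: Orosirian > Siderian > Carboniferous > Triassic > Neogene.
Position 2 in that ranking is Siderian, which lasted 200 Myr.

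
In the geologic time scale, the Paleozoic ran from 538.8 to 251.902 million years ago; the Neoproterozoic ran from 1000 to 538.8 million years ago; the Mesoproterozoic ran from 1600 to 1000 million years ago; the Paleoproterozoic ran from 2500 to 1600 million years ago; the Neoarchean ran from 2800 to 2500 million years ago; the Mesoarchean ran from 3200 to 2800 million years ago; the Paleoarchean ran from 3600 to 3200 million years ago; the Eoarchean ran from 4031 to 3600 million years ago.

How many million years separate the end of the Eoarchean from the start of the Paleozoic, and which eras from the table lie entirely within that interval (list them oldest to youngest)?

The Eoarchean closes at 3600 Ma and the Paleozoic opens at 538.8 Ma, so the interval is 3600 − 538.8 = 3061.2 Myr.
An era fits inside if it starts at or after 3600 Ma and ends at or before 538.8 Ma; oldest first that gives Paleoarchean, Mesoarchean, Neoarchean, Paleoproterozoic, Mesoproterozoic, Neoproterozoic.

3061.2 million years; Paleoarchean, Mesoarchean, Neoarchean, Paleoproterozoic, Mesoproterozoic, Neoproterozoic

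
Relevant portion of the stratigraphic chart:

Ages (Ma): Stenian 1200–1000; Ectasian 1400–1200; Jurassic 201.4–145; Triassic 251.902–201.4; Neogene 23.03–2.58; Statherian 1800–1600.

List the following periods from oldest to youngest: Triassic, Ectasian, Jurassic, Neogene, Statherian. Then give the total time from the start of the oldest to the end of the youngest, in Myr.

From the excerpt: Triassic 251.902–201.4; Ectasian 1400–1200; Jurassic 201.4–145; Neogene 23.03–2.58; Statherian 1800–1600 (Ma).
Larger Ma is earlier, so the oldest is Statherian and the youngest is Neogene; oldest to youngest: Statherian, Ectasian, Triassic, Jurassic, Neogene.
Oldest start 1800 minus youngest end 2.58 gives 1797.42 Myr overall.

Statherian, Ectasian, Triassic, Jurassic, Neogene; total span 1797.42 Myr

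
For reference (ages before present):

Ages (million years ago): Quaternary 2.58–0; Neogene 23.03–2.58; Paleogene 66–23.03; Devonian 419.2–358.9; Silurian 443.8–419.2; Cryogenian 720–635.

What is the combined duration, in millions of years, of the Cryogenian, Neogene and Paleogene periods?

148.42 million years

Duration is start − end for each: (720 − 635) + (23.03 − 2.58) + (66 − 23.03).
That is 85 + 20.45 + 42.97, which totals 148.42 million years.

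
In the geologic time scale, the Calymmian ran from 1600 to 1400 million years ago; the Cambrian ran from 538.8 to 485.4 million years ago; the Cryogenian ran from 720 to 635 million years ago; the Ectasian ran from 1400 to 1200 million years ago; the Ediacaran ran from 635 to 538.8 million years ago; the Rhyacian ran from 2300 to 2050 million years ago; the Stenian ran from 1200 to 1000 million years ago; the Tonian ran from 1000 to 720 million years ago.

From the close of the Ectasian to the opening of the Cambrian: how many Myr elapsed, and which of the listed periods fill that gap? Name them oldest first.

End of Ectasian = 1200 Ma; start of Cambrian = 538.8 Ma.
Gap = 1200 − 538.8 = 661.2 Myr.
Periods wholly inside 1200–538.8 Ma: Stenian (1200–1000), Tonian (1000–720), Cryogenian (720–635), Ediacaran (635–538.8).

661.2 million years; Stenian, Tonian, Cryogenian, Ediacaran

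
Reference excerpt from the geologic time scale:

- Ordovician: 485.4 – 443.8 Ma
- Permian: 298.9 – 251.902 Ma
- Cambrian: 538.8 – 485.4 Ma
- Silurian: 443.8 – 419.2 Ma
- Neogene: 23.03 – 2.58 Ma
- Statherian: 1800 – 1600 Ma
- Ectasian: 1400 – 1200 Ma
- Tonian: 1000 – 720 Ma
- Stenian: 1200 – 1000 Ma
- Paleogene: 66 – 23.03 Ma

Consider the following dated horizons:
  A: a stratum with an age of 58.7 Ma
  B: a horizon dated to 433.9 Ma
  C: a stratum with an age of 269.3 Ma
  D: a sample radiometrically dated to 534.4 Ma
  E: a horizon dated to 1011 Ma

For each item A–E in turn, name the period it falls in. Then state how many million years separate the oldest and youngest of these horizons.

A: 58.7 Ma lies in 66–23.03 Ma, so Paleogene.
B: 433.9 Ma lies in 443.8–419.2 Ma, so Silurian.
C: 269.3 Ma lies in 298.9–251.902 Ma, so Permian.
D: 534.4 Ma lies in 538.8–485.4 Ma, so Cambrian.
E: 1011 Ma lies in 1200–1000 Ma, so Stenian.
Oldest = 1011 Ma, youngest = 58.7 Ma → span 952.3 Myr.

A — Paleogene; B — Silurian; C — Permian; D — Cambrian; E — Stenian; span 952.3 million years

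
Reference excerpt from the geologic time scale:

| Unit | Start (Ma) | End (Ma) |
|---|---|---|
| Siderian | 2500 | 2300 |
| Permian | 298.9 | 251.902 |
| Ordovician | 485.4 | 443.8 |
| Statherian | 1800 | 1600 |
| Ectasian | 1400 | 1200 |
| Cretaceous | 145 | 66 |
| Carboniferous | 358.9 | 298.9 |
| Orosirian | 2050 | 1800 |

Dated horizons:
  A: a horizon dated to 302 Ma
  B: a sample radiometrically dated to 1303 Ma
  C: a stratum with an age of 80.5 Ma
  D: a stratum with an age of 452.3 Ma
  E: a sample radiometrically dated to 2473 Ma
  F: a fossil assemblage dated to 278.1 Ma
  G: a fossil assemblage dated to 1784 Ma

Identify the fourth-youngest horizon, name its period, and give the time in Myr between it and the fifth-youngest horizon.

D, in the Ordovician; 850.7 million years to B

Sorted youngest-first by Ma: C (80.5), F (278.1), A (302), D (452.3), B (1303), G (1784), E (2473).
The fourth youngest is D at 452.3 Ma, which lies in 485.4–443.8 Ma: the Ordovician.
The fifth youngest is B at 1303 Ma; separation = |452.3 − 1303| = 850.7 Myr.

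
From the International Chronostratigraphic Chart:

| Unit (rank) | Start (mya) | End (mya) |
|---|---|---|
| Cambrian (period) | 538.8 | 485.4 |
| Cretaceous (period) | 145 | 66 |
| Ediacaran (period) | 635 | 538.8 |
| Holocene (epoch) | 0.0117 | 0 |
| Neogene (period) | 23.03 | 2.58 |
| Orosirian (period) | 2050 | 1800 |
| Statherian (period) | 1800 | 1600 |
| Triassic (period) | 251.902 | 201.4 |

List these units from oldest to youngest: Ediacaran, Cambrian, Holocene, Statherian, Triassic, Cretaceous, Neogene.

Sorting by start age (descending Ma, since larger Ma = older): Statherian start 1800, Ediacaran start 635, Cambrian start 538.8, Triassic start 251.902, Cretaceous start 145, Neogene start 23.03, Holocene start 0.0117.

Statherian → Ediacaran → Cambrian → Triassic → Cretaceous → Neogene → Holocene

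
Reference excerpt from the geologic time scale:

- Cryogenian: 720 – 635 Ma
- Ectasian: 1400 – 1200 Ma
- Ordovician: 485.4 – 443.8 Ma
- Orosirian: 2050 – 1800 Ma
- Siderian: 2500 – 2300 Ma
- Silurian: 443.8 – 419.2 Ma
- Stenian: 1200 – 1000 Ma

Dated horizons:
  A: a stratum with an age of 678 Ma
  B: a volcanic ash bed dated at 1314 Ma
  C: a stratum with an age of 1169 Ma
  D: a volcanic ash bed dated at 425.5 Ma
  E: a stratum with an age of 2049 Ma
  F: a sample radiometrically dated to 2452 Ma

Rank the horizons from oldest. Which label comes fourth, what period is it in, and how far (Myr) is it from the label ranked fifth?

C, in the Stenian; 491 million years to A

Larger Ma means older, so oldest first: F 2452 > E 2049 > B 1314 > C 1169 > A 678 > D 425.5.
Counting 4 along gives C (1169 Ma); the excerpt puts that inside the Stenian, 1200–1000 Ma.
Next in line is A (678 Ma), and 1169 − 678 = 491 Myr.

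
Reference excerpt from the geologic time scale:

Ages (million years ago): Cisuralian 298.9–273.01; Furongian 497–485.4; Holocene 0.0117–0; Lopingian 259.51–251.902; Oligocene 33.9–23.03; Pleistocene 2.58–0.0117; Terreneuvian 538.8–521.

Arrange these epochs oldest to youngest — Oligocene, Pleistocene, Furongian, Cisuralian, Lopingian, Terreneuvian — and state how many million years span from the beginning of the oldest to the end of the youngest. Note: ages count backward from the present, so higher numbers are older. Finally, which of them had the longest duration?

Terreneuvian, Furongian, Cisuralian, Lopingian, Oligocene, Pleistocene; total span 538.7883 Myr; longest is Cisuralian

Start ages (Ma): Terreneuvian 538.8, Furongian 497, Cisuralian 298.9, Lopingian 259.51, Oligocene 33.9, Pleistocene 2.58.
Ordered oldest to youngest: Terreneuvian, Furongian, Cisuralian, Lopingian, Oligocene, Pleistocene.
Span = 538.8 − 0.0117 = 538.7883 Myr.
Durations: Furongian 11.6, Lopingian 7.608, Terreneuvian 17.8, Cisuralian 25.89, Pleistocene 2.5683, Oligocene 10.87 → longest is Cisuralian (25.89 Myr).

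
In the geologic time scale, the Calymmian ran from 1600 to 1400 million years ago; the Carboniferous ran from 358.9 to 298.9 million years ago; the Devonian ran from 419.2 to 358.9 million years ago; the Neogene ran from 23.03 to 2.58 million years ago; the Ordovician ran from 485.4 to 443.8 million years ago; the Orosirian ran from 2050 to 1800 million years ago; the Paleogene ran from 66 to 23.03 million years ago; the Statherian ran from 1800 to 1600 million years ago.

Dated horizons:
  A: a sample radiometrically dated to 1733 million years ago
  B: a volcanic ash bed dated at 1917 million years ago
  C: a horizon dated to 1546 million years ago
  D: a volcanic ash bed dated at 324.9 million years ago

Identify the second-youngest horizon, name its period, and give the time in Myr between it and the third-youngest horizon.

Smaller Ma means younger, so youngest first: D 324.9 < C 1546 < A 1733 < B 1917.
Counting 2 along gives C (1546 Ma); the excerpt puts that inside the Calymmian, 1600–1400 Ma.
Next in line is A (1733 Ma), and 1733 − 1546 = 187 Myr.

C, in the Calymmian; 187 million years to A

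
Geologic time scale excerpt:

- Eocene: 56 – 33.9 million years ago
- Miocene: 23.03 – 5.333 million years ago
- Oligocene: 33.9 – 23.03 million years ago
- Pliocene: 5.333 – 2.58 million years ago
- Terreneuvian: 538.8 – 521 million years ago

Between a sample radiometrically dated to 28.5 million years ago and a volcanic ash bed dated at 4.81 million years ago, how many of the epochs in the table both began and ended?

28.5 Ma sits inside the Oligocene (33.9–23.03) and 4.81 Ma inside the Pliocene (5.333–2.58); neither of those is wholly between the two dates.
The listed epochs lying completely between them are Miocene — 1 in all.

1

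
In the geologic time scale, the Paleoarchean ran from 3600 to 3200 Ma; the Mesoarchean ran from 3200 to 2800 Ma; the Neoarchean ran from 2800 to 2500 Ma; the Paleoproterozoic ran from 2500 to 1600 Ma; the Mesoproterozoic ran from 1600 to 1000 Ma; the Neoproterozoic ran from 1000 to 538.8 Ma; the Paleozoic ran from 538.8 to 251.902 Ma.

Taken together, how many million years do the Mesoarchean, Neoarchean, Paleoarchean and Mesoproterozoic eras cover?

1700 million years

Each duration: Mesoarchean = 400; Neoarchean = 300; Paleoarchean = 400; Mesoproterozoic = 600.
Sum: 400 + 300 + 400 + 600 = 1700 Myr.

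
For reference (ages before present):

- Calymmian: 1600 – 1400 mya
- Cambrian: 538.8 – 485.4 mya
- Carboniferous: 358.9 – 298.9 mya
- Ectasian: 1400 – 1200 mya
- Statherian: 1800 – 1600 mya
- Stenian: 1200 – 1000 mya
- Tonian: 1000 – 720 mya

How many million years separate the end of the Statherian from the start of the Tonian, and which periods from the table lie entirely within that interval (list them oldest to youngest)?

End of Statherian = 1600 Ma; start of Tonian = 1000 Ma.
Gap = 1600 − 1000 = 600 Myr.
Periods wholly inside 1600–1000 Ma: Calymmian (1600–1400), Ectasian (1400–1200), Stenian (1200–1000).

600 million years; Calymmian, Ectasian, Stenian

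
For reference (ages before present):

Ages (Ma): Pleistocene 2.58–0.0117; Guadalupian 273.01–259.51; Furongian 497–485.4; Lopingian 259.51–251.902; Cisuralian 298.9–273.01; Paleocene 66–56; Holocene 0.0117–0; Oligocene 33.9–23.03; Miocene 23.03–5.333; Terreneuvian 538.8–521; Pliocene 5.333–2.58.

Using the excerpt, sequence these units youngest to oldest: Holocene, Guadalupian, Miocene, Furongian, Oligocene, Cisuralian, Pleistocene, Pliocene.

Holocene, then Pleistocene, then Pliocene, then Miocene, then Oligocene, then Guadalupian, then Cisuralian, then Furongian

Read off each span (Ma): Holocene 0.0117–0; Guadalupian 273.01–259.51; Miocene 23.03–5.333; Furongian 497–485.4; Oligocene 33.9–23.03; Cisuralian 298.9–273.01; Pleistocene 2.58–0.0117; Pliocene 5.333–2.58.
Larger Ma is older, so oldest→youngest is Furongian, Cisuralian, Guadalupian, Oligocene, Miocene, Pliocene, Pleistocene, Holocene; reverse it for youngest→oldest.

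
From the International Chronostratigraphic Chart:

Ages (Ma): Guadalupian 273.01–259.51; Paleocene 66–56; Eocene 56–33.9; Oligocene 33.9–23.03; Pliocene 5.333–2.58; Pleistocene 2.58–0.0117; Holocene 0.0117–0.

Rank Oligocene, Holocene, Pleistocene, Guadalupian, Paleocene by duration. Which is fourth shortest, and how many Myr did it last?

Oligocene, 10.87 million years

Start − end for each: Oligocene 33.9 − 23.03 = 10.87; Holocene 0.0117 − 0 = 0.0117; Pleistocene 2.58 − 0.0117 = 2.5683; Guadalupian 273.01 − 259.51 = 13.5; Paleocene 66 − 56 = 10.
Ranking these from shortest: Holocene < Pleistocene < Paleocene < Oligocene < Guadalupian.
Position 4 in that ranking is Oligocene, which lasted 10.87 Myr.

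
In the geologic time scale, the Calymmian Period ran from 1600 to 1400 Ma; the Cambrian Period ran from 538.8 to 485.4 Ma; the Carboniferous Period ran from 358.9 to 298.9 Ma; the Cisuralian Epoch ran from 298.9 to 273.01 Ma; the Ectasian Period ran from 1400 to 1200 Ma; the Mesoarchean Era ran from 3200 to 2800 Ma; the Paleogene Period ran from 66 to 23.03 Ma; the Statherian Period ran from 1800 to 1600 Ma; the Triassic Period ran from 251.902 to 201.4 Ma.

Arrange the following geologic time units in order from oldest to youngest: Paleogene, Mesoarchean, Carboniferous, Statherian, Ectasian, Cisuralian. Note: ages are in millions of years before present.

Read off each span (Ma): Paleogene 66–23.03; Mesoarchean 3200–2800; Carboniferous 358.9–298.9; Statherian 1800–1600; Ectasian 1400–1200; Cisuralian 298.9–273.01.
Larger Ma is older, so oldest→youngest is Mesoarchean, Statherian, Ectasian, Carboniferous, Cisuralian, Paleogene.

Mesoarchean, Statherian, Ectasian, Carboniferous, Cisuralian, Paleogene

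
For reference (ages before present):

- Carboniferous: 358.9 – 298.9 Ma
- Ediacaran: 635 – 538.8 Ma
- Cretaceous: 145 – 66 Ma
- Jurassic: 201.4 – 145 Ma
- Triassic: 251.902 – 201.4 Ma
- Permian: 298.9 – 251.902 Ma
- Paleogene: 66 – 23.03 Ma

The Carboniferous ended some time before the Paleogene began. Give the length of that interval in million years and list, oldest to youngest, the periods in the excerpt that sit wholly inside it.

End of Carboniferous = 298.9 Ma; start of Paleogene = 66 Ma.
Gap = 298.9 − 66 = 232.9 Myr.
Periods wholly inside 298.9–66 Ma: Permian (298.9–251.902), Triassic (251.902–201.4), Jurassic (201.4–145), Cretaceous (145–66).

232.9 million years; Permian, Triassic, Jurassic, Cretaceous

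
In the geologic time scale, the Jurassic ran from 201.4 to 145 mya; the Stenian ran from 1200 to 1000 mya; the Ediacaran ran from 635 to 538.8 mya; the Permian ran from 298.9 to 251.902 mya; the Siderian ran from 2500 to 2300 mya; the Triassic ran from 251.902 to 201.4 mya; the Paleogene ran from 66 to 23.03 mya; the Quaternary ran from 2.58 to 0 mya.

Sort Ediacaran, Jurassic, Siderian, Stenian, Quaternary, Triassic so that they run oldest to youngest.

The oldest of these is Siderian (starts 2500 Ma) and the youngest is Quaternary (ends 0 Ma).
In between, by decreasing start age: Stenian (1200), Ediacaran (635), Triassic (251.902), Jurassic (201.4).

Siderian, Stenian, Ediacaran, Triassic, Jurassic, Quaternary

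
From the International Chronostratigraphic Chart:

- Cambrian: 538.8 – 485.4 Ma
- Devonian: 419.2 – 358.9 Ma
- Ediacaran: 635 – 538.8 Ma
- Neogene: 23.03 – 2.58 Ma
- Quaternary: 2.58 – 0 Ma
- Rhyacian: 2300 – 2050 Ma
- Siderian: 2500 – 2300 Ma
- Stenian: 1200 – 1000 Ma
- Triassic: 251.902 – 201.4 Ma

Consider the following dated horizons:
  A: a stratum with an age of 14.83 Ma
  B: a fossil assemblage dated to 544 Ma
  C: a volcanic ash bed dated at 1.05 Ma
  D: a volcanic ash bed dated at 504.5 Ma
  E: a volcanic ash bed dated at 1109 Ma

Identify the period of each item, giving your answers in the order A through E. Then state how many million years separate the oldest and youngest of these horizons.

A — Neogene; B — Ediacaran; C — Quaternary; D — Cambrian; E — Stenian; span 1107.95 million years

Match each age against the start–end ranges in the excerpt: A = 14.83 Ma → Neogene (23.03–2.58); B = 544 Ma → Ediacaran (635–538.8); C = 1.05 Ma → Quaternary (2.58–0); D = 504.5 Ma → Cambrian (538.8–485.4); E = 1109 Ma → Stenian (1200–1000).
The largest age is 1109 Ma and the smallest is 1.05 Ma; their difference is 1107.95 Myr.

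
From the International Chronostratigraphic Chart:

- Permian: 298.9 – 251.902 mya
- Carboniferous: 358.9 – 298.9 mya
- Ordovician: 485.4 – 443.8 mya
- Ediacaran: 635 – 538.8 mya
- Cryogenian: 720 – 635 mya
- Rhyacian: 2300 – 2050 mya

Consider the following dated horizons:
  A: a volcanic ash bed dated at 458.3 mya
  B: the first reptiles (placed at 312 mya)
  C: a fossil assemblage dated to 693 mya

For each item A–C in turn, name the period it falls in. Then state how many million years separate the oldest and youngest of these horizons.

A: 458.3 Ma lies in 485.4–443.8 Ma, so Ordovician.
B: 312 Ma lies in 358.9–298.9 Ma, so Carboniferous.
C: 693 Ma lies in 720–635 Ma, so Cryogenian.
Oldest = 693 Ma, youngest = 312 Ma → span 381 Myr.

A — Ordovician; B — Carboniferous; C — Cryogenian; span 381 million years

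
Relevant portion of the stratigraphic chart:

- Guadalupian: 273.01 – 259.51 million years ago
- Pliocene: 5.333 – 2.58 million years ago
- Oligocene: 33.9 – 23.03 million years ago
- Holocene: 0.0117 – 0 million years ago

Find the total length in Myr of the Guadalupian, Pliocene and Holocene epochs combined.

Duration is start − end for each: (273.01 − 259.51) + (5.333 − 2.58) + (0.0117 − 0).
That is 13.5 + 2.753 + 0.0117, which totals 16.2647 million years.

16.2647 million years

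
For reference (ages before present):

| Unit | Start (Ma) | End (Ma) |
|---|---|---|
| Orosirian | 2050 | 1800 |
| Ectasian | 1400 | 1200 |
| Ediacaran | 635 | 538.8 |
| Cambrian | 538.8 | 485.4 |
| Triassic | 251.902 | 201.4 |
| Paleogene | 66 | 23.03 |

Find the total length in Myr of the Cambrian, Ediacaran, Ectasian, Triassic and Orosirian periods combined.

Duration is start − end for each: (538.8 − 485.4) + (635 − 538.8) + (1400 − 1200) + (251.902 − 201.4) + (2050 − 1800).
That is 53.4 + 96.2 + 200 + 50.502 + 250, which totals 650.102 million years.

650.102 million years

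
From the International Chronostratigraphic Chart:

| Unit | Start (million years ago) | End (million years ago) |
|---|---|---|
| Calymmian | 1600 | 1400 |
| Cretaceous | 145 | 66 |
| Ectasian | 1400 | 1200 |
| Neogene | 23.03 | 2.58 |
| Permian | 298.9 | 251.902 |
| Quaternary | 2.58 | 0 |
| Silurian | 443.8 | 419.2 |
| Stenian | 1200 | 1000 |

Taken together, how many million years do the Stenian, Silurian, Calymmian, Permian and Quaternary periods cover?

Each duration: Stenian = 200; Silurian = 24.6; Calymmian = 200; Permian = 46.998; Quaternary = 2.58.
Sum: 200 + 24.6 + 200 + 46.998 + 2.58 = 474.178 Myr.

474.178 million years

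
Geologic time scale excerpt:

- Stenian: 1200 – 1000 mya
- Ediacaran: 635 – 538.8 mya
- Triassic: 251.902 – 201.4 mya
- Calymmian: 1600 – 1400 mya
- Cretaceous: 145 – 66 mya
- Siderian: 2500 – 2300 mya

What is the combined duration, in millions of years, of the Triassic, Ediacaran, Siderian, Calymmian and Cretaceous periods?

625.702 million years

Each duration: Triassic = 50.502; Ediacaran = 96.2; Siderian = 200; Calymmian = 200; Cretaceous = 79.
Sum: 50.502 + 96.2 + 200 + 200 + 79 = 625.702 Myr.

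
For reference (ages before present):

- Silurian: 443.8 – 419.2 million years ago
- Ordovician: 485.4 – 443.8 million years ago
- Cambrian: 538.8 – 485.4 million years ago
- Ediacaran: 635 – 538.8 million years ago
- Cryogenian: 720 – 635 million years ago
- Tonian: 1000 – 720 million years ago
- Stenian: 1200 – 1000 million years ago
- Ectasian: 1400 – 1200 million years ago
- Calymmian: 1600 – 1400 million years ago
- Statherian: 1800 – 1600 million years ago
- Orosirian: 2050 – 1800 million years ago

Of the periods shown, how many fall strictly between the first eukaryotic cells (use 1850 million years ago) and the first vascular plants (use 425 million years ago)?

1850 Ma sits inside the Orosirian (2050–1800) and 425 Ma inside the Silurian (443.8–419.2); neither of those is wholly between the two dates.
The listed periods lying completely between them are Statherian, Calymmian, Ectasian, Stenian, Tonian, Cryogenian, Ediacaran, Cambrian, Ordovician — 9 in all.

9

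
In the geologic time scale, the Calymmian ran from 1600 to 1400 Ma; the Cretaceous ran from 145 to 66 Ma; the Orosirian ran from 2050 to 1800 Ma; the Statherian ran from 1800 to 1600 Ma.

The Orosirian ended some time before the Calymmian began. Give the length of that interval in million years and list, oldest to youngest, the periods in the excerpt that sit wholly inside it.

200 million years; Statherian

End of Orosirian = 1800 Ma; start of Calymmian = 1600 Ma.
Gap = 1800 − 1600 = 200 Myr.
Periods wholly inside 1800–1600 Ma: Statherian (1800–1600).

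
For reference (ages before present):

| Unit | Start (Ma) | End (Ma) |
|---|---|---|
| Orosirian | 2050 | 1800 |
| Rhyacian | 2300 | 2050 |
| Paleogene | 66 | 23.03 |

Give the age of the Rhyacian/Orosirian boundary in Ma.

The Rhyacian ends and the Orosirian begins at 2050 Ma.

2050 Ma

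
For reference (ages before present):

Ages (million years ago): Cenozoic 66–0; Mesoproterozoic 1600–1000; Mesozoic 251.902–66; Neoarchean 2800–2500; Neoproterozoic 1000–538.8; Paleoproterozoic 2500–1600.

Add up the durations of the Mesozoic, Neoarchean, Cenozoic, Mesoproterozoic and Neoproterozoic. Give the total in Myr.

Duration is start − end for each: (251.902 − 66) + (2800 − 2500) + (66 − 0) + (1600 − 1000) + (1000 − 538.8).
That is 185.902 + 300 + 66 + 600 + 461.2, which totals 1613.102 million years.

1613.102 million years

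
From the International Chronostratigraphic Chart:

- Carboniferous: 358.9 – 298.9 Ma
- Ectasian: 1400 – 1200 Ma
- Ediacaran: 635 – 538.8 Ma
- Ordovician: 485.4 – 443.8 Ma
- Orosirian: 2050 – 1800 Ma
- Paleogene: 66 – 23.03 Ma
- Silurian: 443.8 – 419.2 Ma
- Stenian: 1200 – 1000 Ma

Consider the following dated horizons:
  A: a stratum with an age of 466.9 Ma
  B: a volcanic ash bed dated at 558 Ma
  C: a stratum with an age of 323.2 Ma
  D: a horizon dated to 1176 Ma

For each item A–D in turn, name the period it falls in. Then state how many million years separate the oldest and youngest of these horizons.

A — Ordovician; B — Ediacaran; C — Carboniferous; D — Stenian; span 852.8 million years

A: 466.9 Ma lies in 485.4–443.8 Ma, so Ordovician.
B: 558 Ma lies in 635–538.8 Ma, so Ediacaran.
C: 323.2 Ma lies in 358.9–298.9 Ma, so Carboniferous.
D: 1176 Ma lies in 1200–1000 Ma, so Stenian.
Oldest = 1176 Ma, youngest = 323.2 Ma → span 852.8 Myr.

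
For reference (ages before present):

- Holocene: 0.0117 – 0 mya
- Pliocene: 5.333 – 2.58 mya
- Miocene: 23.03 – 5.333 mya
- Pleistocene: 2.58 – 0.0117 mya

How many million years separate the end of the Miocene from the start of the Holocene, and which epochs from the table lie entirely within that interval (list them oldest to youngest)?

The Miocene closes at 5.333 Ma and the Holocene opens at 0.0117 Ma, so the interval is 5.333 − 0.0117 = 5.3213 Myr.
An epoch fits inside if it starts at or after 5.333 Ma and ends at or before 0.0117 Ma; oldest first that gives Pliocene, Pleistocene.

5.3213 million years; Pliocene, Pleistocene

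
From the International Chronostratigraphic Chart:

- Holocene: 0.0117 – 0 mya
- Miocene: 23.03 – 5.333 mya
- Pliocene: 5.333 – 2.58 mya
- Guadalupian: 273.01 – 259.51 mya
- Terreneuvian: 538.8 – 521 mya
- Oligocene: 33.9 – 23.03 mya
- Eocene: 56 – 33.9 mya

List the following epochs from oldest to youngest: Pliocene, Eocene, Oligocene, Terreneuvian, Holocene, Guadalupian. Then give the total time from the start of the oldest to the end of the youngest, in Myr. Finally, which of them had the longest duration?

From the excerpt: Pliocene 5.333–2.58; Eocene 56–33.9; Oligocene 33.9–23.03; Terreneuvian 538.8–521; Holocene 0.0117–0; Guadalupian 273.01–259.51 (Ma).
Larger Ma is earlier, so the oldest is Terreneuvian and the youngest is Holocene; oldest to youngest: Terreneuvian, Guadalupian, Eocene, Oligocene, Pliocene, Holocene.
Oldest start 538.8 minus youngest end 0 gives 538.8 Myr overall.
Individual lengths (start − end): Eocene 22.1; Holocene 0.0117; Oligocene 10.87; Guadalupian 13.5; Terreneuvian 17.8; Pliocene 2.753. The largest is Eocene at 22.1 Myr.

Terreneuvian → Guadalupian → Eocene → Oligocene → Pliocene → Holocene; total span 538.8 Myr; longest is Eocene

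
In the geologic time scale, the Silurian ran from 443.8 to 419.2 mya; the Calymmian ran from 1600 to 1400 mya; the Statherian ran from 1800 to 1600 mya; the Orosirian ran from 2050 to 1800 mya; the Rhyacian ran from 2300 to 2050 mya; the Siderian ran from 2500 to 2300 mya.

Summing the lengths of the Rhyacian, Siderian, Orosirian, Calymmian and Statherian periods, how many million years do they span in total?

1100 million years

Each duration: Rhyacian = 250; Siderian = 200; Orosirian = 250; Calymmian = 200; Statherian = 200.
Sum: 250 + 200 + 250 + 200 + 200 = 1100 Myr.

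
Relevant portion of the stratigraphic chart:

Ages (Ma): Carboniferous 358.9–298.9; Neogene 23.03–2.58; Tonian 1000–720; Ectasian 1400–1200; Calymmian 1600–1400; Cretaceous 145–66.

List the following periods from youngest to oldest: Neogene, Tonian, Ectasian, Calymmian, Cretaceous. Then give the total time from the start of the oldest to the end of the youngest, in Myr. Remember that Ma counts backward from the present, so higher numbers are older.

Neogene → Cretaceous → Tonian → Ectasian → Calymmian; total span 1597.42 Myr

Start ages (Ma): Calymmian 1600, Ectasian 1400, Tonian 1000, Cretaceous 145, Neogene 23.03.
Ordered youngest to oldest: Neogene, Cretaceous, Tonian, Ectasian, Calymmian.
Span = 1600 − 2.58 = 1597.42 Myr.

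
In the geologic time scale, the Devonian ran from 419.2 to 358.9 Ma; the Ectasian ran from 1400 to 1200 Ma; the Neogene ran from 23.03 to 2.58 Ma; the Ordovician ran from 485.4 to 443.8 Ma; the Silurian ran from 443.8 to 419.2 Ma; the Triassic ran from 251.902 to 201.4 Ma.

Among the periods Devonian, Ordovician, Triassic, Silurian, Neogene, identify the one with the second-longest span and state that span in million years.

Triassic, 50.502 million years

Start − end for each: Devonian 419.2 − 358.9 = 60.3; Ordovician 485.4 − 443.8 = 41.6; Triassic 251.902 − 201.4 = 50.502; Silurian 443.8 − 419.2 = 24.6; Neogene 23.03 − 2.58 = 20.45.
Ranking these from longest: Devonian > Triassic > Ordovician > Silurian > Neogene.
Position 2 in that ranking is Triassic, which lasted 50.502 Myr.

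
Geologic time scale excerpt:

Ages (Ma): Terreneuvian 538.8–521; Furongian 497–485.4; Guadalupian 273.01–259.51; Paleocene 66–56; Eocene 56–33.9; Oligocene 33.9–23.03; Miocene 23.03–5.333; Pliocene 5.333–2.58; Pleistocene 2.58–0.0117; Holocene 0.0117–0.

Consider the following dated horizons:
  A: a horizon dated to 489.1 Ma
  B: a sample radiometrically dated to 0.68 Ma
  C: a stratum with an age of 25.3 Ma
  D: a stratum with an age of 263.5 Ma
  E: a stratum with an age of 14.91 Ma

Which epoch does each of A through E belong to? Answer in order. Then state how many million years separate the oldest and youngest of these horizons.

Match each age against the start–end ranges in the excerpt: A = 489.1 Ma → Furongian (497–485.4); B = 0.68 Ma → Pleistocene (2.58–0.0117); C = 25.3 Ma → Oligocene (33.9–23.03); D = 263.5 Ma → Guadalupian (273.01–259.51); E = 14.91 Ma → Miocene (23.03–5.333).
The largest age is 489.1 Ma and the smallest is 0.68 Ma; their difference is 488.42 Myr.

A — Furongian; B — Pleistocene; C — Oligocene; D — Guadalupian; E — Miocene; span 488.42 million years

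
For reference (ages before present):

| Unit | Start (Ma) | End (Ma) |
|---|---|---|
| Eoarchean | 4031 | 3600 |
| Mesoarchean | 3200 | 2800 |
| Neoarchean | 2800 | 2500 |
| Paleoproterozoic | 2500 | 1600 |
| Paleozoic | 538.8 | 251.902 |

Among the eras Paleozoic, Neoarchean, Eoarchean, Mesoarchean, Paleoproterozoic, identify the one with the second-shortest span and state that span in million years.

Start − end for each: Paleozoic 538.8 − 251.902 = 286.898; Neoarchean 2800 − 2500 = 300; Eoarchean 4031 − 3600 = 431; Mesoarchean 3200 − 2800 = 400; Paleoproterozoic 2500 − 1600 = 900.
Ranking these from shortest: Paleozoic < Neoarchean < Mesoarchean < Eoarchean < Paleoproterozoic.
Position 2 in that ranking is Neoarchean, which lasted 300 Myr.

Neoarchean, 300 million years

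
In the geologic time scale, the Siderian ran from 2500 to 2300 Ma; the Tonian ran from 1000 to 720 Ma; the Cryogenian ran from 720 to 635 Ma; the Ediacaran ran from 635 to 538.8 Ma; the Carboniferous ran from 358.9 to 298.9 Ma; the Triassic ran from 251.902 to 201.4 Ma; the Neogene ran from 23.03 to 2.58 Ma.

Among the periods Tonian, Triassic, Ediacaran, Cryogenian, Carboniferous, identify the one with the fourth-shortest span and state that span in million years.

Durations: Tonian 280; Triassic 50.502; Ediacaran 96.2; Cryogenian 85; Carboniferous 60 Myr.
Sorted shortest-first: Triassic (50.502), Carboniferous (60), Cryogenian (85), Ediacaran (96.2), Tonian (280).
The fourth shortest is Ediacaran at 96.2 Myr.

Ediacaran, 96.2 million years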